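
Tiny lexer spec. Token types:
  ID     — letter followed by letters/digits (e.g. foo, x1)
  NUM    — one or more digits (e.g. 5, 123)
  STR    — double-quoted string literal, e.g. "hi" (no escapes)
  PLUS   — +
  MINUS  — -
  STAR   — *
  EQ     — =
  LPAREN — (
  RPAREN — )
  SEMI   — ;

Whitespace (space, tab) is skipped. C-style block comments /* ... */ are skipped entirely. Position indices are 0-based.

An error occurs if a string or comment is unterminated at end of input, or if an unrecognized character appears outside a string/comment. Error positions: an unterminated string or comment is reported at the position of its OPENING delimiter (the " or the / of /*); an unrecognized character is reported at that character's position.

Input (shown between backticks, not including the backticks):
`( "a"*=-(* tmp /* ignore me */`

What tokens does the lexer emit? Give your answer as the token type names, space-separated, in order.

pos=0: emit LPAREN '('
pos=2: enter STRING mode
pos=2: emit STR "a" (now at pos=5)
pos=5: emit STAR '*'
pos=6: emit EQ '='
pos=7: emit MINUS '-'
pos=8: emit LPAREN '('
pos=9: emit STAR '*'
pos=11: emit ID 'tmp' (now at pos=14)
pos=15: enter COMMENT mode (saw '/*')
exit COMMENT mode (now at pos=30)
DONE. 8 tokens: [LPAREN, STR, STAR, EQ, MINUS, LPAREN, STAR, ID]

Answer: LPAREN STR STAR EQ MINUS LPAREN STAR ID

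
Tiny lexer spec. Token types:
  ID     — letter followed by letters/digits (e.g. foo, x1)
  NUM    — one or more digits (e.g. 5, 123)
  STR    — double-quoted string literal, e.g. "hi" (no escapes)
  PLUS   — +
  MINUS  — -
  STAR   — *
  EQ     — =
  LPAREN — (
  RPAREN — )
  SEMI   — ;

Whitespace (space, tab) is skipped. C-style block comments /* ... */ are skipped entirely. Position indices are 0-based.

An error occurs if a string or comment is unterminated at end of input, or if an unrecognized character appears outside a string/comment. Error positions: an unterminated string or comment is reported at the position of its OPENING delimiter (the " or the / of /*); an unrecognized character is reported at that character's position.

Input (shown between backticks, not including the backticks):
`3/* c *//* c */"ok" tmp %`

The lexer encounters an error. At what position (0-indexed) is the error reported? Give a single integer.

Answer: 24

Derivation:
pos=0: emit NUM '3' (now at pos=1)
pos=1: enter COMMENT mode (saw '/*')
exit COMMENT mode (now at pos=8)
pos=8: enter COMMENT mode (saw '/*')
exit COMMENT mode (now at pos=15)
pos=15: enter STRING mode
pos=15: emit STR "ok" (now at pos=19)
pos=20: emit ID 'tmp' (now at pos=23)
pos=24: ERROR — unrecognized char '%'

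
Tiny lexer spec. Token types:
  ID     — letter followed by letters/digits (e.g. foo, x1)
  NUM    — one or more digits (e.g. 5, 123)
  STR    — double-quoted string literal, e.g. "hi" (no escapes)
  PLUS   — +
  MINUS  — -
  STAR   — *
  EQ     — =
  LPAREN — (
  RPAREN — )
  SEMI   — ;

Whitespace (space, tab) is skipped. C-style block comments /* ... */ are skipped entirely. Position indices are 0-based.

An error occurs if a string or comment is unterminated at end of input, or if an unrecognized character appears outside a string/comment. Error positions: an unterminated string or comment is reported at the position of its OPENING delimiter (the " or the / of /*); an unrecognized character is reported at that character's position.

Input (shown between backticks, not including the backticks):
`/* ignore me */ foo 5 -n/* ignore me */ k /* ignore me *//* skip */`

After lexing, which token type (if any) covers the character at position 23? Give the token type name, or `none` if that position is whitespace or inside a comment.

Answer: ID

Derivation:
pos=0: enter COMMENT mode (saw '/*')
exit COMMENT mode (now at pos=15)
pos=16: emit ID 'foo' (now at pos=19)
pos=20: emit NUM '5' (now at pos=21)
pos=22: emit MINUS '-'
pos=23: emit ID 'n' (now at pos=24)
pos=24: enter COMMENT mode (saw '/*')
exit COMMENT mode (now at pos=39)
pos=40: emit ID 'k' (now at pos=41)
pos=42: enter COMMENT mode (saw '/*')
exit COMMENT mode (now at pos=57)
pos=57: enter COMMENT mode (saw '/*')
exit COMMENT mode (now at pos=67)
DONE. 5 tokens: [ID, NUM, MINUS, ID, ID]
Position 23: char is 'n' -> ID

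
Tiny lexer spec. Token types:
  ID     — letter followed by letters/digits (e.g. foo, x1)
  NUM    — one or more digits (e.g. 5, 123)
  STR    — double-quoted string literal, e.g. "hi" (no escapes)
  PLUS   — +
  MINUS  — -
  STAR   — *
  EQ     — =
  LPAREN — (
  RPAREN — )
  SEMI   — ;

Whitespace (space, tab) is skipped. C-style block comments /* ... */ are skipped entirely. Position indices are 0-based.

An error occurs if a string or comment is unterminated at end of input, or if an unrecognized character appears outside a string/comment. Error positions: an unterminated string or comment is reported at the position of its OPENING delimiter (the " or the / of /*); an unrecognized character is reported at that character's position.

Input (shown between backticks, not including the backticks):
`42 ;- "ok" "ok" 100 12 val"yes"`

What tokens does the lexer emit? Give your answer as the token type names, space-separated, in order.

Answer: NUM SEMI MINUS STR STR NUM NUM ID STR

Derivation:
pos=0: emit NUM '42' (now at pos=2)
pos=3: emit SEMI ';'
pos=4: emit MINUS '-'
pos=6: enter STRING mode
pos=6: emit STR "ok" (now at pos=10)
pos=11: enter STRING mode
pos=11: emit STR "ok" (now at pos=15)
pos=16: emit NUM '100' (now at pos=19)
pos=20: emit NUM '12' (now at pos=22)
pos=23: emit ID 'val' (now at pos=26)
pos=26: enter STRING mode
pos=26: emit STR "yes" (now at pos=31)
DONE. 9 tokens: [NUM, SEMI, MINUS, STR, STR, NUM, NUM, ID, STR]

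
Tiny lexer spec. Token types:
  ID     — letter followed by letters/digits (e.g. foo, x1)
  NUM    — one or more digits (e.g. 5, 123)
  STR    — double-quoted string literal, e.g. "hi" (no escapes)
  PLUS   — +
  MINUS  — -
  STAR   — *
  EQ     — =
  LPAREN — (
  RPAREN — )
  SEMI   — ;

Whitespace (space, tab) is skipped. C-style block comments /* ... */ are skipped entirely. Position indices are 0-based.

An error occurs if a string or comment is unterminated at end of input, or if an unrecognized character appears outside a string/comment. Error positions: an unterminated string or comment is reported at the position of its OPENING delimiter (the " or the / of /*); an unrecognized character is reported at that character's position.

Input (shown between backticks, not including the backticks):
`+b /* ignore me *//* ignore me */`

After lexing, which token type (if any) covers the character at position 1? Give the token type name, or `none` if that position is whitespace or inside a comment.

pos=0: emit PLUS '+'
pos=1: emit ID 'b' (now at pos=2)
pos=3: enter COMMENT mode (saw '/*')
exit COMMENT mode (now at pos=18)
pos=18: enter COMMENT mode (saw '/*')
exit COMMENT mode (now at pos=33)
DONE. 2 tokens: [PLUS, ID]
Position 1: char is 'b' -> ID

Answer: ID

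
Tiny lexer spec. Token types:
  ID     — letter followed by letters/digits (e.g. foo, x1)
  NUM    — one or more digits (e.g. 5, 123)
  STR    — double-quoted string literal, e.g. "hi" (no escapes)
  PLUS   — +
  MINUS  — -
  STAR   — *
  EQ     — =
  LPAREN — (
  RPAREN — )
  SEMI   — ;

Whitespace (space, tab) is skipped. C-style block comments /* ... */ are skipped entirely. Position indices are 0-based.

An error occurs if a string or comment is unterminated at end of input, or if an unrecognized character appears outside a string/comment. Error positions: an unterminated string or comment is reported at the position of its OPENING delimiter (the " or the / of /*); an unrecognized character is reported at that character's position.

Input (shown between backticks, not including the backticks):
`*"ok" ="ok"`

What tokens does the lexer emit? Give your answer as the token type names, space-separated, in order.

Answer: STAR STR EQ STR

Derivation:
pos=0: emit STAR '*'
pos=1: enter STRING mode
pos=1: emit STR "ok" (now at pos=5)
pos=6: emit EQ '='
pos=7: enter STRING mode
pos=7: emit STR "ok" (now at pos=11)
DONE. 4 tokens: [STAR, STR, EQ, STR]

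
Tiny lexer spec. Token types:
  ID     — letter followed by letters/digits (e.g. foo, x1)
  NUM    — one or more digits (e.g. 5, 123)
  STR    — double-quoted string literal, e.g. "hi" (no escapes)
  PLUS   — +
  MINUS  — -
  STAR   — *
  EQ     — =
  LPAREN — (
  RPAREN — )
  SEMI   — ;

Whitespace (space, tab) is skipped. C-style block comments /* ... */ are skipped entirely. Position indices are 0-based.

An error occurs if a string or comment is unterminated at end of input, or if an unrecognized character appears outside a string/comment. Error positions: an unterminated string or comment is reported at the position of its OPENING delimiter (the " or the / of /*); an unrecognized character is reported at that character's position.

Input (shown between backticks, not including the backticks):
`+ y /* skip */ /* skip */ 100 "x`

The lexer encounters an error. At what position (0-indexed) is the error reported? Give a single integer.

pos=0: emit PLUS '+'
pos=2: emit ID 'y' (now at pos=3)
pos=4: enter COMMENT mode (saw '/*')
exit COMMENT mode (now at pos=14)
pos=15: enter COMMENT mode (saw '/*')
exit COMMENT mode (now at pos=25)
pos=26: emit NUM '100' (now at pos=29)
pos=30: enter STRING mode
pos=30: ERROR — unterminated string

Answer: 30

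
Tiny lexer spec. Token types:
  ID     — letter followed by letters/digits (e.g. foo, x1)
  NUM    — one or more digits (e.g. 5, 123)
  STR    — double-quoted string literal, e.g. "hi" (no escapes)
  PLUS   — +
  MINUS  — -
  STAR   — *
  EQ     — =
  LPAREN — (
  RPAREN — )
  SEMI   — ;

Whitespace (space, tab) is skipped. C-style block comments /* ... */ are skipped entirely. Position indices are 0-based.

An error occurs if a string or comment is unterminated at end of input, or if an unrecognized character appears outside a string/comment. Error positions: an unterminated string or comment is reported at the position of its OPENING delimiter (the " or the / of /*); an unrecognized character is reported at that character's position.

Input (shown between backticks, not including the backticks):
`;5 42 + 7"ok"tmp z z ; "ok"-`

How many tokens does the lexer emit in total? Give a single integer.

Answer: 12

Derivation:
pos=0: emit SEMI ';'
pos=1: emit NUM '5' (now at pos=2)
pos=3: emit NUM '42' (now at pos=5)
pos=6: emit PLUS '+'
pos=8: emit NUM '7' (now at pos=9)
pos=9: enter STRING mode
pos=9: emit STR "ok" (now at pos=13)
pos=13: emit ID 'tmp' (now at pos=16)
pos=17: emit ID 'z' (now at pos=18)
pos=19: emit ID 'z' (now at pos=20)
pos=21: emit SEMI ';'
pos=23: enter STRING mode
pos=23: emit STR "ok" (now at pos=27)
pos=27: emit MINUS '-'
DONE. 12 tokens: [SEMI, NUM, NUM, PLUS, NUM, STR, ID, ID, ID, SEMI, STR, MINUS]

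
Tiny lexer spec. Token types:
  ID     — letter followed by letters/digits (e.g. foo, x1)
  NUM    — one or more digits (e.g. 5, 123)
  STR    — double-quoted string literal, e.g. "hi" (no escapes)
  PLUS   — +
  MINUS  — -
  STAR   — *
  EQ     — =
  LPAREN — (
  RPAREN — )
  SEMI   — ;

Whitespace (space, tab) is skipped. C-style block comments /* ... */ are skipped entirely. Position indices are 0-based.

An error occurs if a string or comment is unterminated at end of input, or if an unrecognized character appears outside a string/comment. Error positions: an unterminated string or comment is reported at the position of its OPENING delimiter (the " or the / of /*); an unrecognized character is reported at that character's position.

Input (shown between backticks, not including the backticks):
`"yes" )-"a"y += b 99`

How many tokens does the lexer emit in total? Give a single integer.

pos=0: enter STRING mode
pos=0: emit STR "yes" (now at pos=5)
pos=6: emit RPAREN ')'
pos=7: emit MINUS '-'
pos=8: enter STRING mode
pos=8: emit STR "a" (now at pos=11)
pos=11: emit ID 'y' (now at pos=12)
pos=13: emit PLUS '+'
pos=14: emit EQ '='
pos=16: emit ID 'b' (now at pos=17)
pos=18: emit NUM '99' (now at pos=20)
DONE. 9 tokens: [STR, RPAREN, MINUS, STR, ID, PLUS, EQ, ID, NUM]

Answer: 9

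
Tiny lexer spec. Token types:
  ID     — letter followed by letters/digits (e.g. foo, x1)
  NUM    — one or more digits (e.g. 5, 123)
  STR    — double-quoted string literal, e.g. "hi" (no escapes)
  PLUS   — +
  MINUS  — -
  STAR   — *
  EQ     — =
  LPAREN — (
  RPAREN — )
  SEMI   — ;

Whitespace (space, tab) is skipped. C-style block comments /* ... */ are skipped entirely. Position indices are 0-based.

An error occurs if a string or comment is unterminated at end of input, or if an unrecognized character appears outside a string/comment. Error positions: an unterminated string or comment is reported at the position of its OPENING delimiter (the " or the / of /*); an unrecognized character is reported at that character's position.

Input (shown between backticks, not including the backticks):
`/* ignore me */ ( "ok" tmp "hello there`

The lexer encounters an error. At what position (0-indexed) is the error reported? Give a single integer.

Answer: 27

Derivation:
pos=0: enter COMMENT mode (saw '/*')
exit COMMENT mode (now at pos=15)
pos=16: emit LPAREN '('
pos=18: enter STRING mode
pos=18: emit STR "ok" (now at pos=22)
pos=23: emit ID 'tmp' (now at pos=26)
pos=27: enter STRING mode
pos=27: ERROR — unterminated string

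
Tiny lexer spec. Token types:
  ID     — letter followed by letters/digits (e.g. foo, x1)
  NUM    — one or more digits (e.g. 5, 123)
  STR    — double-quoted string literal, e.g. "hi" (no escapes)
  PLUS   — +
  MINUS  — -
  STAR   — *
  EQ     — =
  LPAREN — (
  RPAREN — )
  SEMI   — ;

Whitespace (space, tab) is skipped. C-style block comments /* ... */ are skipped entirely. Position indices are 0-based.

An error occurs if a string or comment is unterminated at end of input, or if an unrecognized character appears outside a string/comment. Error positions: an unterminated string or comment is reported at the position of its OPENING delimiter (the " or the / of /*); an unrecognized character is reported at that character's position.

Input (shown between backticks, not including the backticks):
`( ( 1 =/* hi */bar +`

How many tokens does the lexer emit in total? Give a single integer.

pos=0: emit LPAREN '('
pos=2: emit LPAREN '('
pos=4: emit NUM '1' (now at pos=5)
pos=6: emit EQ '='
pos=7: enter COMMENT mode (saw '/*')
exit COMMENT mode (now at pos=15)
pos=15: emit ID 'bar' (now at pos=18)
pos=19: emit PLUS '+'
DONE. 6 tokens: [LPAREN, LPAREN, NUM, EQ, ID, PLUS]

Answer: 6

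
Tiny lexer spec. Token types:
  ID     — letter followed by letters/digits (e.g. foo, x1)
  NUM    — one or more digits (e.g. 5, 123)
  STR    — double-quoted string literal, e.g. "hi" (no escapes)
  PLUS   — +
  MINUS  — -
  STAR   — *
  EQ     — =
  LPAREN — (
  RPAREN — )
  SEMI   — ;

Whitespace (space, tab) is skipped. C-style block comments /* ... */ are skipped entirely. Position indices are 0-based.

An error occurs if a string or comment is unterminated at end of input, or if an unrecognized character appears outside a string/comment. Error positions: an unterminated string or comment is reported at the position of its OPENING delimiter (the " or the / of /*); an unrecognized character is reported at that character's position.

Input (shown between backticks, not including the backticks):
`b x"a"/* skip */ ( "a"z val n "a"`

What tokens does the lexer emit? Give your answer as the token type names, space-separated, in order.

Answer: ID ID STR LPAREN STR ID ID ID STR

Derivation:
pos=0: emit ID 'b' (now at pos=1)
pos=2: emit ID 'x' (now at pos=3)
pos=3: enter STRING mode
pos=3: emit STR "a" (now at pos=6)
pos=6: enter COMMENT mode (saw '/*')
exit COMMENT mode (now at pos=16)
pos=17: emit LPAREN '('
pos=19: enter STRING mode
pos=19: emit STR "a" (now at pos=22)
pos=22: emit ID 'z' (now at pos=23)
pos=24: emit ID 'val' (now at pos=27)
pos=28: emit ID 'n' (now at pos=29)
pos=30: enter STRING mode
pos=30: emit STR "a" (now at pos=33)
DONE. 9 tokens: [ID, ID, STR, LPAREN, STR, ID, ID, ID, STR]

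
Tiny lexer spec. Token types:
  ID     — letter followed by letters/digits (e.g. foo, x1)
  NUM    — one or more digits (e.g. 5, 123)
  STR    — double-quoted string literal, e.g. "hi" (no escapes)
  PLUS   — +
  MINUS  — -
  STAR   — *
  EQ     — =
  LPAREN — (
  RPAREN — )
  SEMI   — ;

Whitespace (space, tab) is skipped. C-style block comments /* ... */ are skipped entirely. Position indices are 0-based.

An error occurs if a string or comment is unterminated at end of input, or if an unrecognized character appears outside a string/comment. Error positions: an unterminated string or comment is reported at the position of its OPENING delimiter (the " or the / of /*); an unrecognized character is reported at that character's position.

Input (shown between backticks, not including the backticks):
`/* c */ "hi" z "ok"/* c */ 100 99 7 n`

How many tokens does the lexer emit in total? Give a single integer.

Answer: 7

Derivation:
pos=0: enter COMMENT mode (saw '/*')
exit COMMENT mode (now at pos=7)
pos=8: enter STRING mode
pos=8: emit STR "hi" (now at pos=12)
pos=13: emit ID 'z' (now at pos=14)
pos=15: enter STRING mode
pos=15: emit STR "ok" (now at pos=19)
pos=19: enter COMMENT mode (saw '/*')
exit COMMENT mode (now at pos=26)
pos=27: emit NUM '100' (now at pos=30)
pos=31: emit NUM '99' (now at pos=33)
pos=34: emit NUM '7' (now at pos=35)
pos=36: emit ID 'n' (now at pos=37)
DONE. 7 tokens: [STR, ID, STR, NUM, NUM, NUM, ID]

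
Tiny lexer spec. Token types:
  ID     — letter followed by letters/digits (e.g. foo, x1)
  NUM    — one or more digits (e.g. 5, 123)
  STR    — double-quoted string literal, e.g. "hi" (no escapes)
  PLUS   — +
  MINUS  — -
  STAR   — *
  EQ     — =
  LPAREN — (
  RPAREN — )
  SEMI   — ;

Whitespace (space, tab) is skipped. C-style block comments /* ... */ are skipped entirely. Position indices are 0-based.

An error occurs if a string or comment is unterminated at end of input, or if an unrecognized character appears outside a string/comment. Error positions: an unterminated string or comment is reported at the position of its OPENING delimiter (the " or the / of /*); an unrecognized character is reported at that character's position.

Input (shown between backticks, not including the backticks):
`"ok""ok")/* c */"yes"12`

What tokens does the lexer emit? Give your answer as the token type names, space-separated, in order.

pos=0: enter STRING mode
pos=0: emit STR "ok" (now at pos=4)
pos=4: enter STRING mode
pos=4: emit STR "ok" (now at pos=8)
pos=8: emit RPAREN ')'
pos=9: enter COMMENT mode (saw '/*')
exit COMMENT mode (now at pos=16)
pos=16: enter STRING mode
pos=16: emit STR "yes" (now at pos=21)
pos=21: emit NUM '12' (now at pos=23)
DONE. 5 tokens: [STR, STR, RPAREN, STR, NUM]

Answer: STR STR RPAREN STR NUM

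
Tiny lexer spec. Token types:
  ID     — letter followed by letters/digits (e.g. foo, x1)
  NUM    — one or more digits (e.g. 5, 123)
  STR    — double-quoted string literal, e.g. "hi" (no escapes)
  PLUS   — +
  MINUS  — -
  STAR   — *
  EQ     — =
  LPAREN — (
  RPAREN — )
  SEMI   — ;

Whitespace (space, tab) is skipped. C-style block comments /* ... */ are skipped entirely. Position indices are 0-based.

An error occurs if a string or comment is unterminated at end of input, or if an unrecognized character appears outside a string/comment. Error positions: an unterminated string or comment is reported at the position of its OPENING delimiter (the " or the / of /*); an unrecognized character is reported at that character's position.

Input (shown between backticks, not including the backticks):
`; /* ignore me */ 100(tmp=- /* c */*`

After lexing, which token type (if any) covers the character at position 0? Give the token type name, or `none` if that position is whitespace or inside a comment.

pos=0: emit SEMI ';'
pos=2: enter COMMENT mode (saw '/*')
exit COMMENT mode (now at pos=17)
pos=18: emit NUM '100' (now at pos=21)
pos=21: emit LPAREN '('
pos=22: emit ID 'tmp' (now at pos=25)
pos=25: emit EQ '='
pos=26: emit MINUS '-'
pos=28: enter COMMENT mode (saw '/*')
exit COMMENT mode (now at pos=35)
pos=35: emit STAR '*'
DONE. 7 tokens: [SEMI, NUM, LPAREN, ID, EQ, MINUS, STAR]
Position 0: char is ';' -> SEMI

Answer: SEMI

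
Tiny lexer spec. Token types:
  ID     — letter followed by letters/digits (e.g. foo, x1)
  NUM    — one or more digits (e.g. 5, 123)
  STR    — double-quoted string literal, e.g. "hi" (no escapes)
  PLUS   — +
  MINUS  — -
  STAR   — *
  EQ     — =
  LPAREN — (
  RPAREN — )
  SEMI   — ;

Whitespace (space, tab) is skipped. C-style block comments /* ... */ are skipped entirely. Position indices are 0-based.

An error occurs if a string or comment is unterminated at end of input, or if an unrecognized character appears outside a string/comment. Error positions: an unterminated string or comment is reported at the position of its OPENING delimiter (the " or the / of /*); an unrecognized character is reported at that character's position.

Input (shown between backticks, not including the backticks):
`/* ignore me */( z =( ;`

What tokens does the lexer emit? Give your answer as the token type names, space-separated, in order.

Answer: LPAREN ID EQ LPAREN SEMI

Derivation:
pos=0: enter COMMENT mode (saw '/*')
exit COMMENT mode (now at pos=15)
pos=15: emit LPAREN '('
pos=17: emit ID 'z' (now at pos=18)
pos=19: emit EQ '='
pos=20: emit LPAREN '('
pos=22: emit SEMI ';'
DONE. 5 tokens: [LPAREN, ID, EQ, LPAREN, SEMI]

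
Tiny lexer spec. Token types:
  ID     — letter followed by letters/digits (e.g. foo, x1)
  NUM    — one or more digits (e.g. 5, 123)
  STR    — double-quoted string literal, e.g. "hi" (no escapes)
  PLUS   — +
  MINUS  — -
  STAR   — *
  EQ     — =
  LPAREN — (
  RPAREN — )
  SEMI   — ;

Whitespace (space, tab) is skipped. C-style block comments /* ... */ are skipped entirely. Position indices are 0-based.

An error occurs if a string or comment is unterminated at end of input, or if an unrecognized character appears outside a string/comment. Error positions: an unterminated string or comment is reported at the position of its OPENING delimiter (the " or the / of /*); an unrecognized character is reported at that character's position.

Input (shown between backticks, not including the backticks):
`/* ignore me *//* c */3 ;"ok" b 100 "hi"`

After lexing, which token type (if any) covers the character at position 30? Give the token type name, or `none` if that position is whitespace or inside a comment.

pos=0: enter COMMENT mode (saw '/*')
exit COMMENT mode (now at pos=15)
pos=15: enter COMMENT mode (saw '/*')
exit COMMENT mode (now at pos=22)
pos=22: emit NUM '3' (now at pos=23)
pos=24: emit SEMI ';'
pos=25: enter STRING mode
pos=25: emit STR "ok" (now at pos=29)
pos=30: emit ID 'b' (now at pos=31)
pos=32: emit NUM '100' (now at pos=35)
pos=36: enter STRING mode
pos=36: emit STR "hi" (now at pos=40)
DONE. 6 tokens: [NUM, SEMI, STR, ID, NUM, STR]
Position 30: char is 'b' -> ID

Answer: ID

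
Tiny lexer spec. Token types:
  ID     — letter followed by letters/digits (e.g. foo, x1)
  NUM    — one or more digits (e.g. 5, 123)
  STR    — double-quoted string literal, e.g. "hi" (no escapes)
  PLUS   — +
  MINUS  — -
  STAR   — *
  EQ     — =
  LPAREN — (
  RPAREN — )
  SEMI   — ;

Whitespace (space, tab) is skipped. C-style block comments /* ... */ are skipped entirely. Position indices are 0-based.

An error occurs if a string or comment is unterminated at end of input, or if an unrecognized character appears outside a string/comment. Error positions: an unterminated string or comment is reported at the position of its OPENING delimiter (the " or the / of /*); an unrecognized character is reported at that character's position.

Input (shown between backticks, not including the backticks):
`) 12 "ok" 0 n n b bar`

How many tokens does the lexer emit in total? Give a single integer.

pos=0: emit RPAREN ')'
pos=2: emit NUM '12' (now at pos=4)
pos=5: enter STRING mode
pos=5: emit STR "ok" (now at pos=9)
pos=10: emit NUM '0' (now at pos=11)
pos=12: emit ID 'n' (now at pos=13)
pos=14: emit ID 'n' (now at pos=15)
pos=16: emit ID 'b' (now at pos=17)
pos=18: emit ID 'bar' (now at pos=21)
DONE. 8 tokens: [RPAREN, NUM, STR, NUM, ID, ID, ID, ID]

Answer: 8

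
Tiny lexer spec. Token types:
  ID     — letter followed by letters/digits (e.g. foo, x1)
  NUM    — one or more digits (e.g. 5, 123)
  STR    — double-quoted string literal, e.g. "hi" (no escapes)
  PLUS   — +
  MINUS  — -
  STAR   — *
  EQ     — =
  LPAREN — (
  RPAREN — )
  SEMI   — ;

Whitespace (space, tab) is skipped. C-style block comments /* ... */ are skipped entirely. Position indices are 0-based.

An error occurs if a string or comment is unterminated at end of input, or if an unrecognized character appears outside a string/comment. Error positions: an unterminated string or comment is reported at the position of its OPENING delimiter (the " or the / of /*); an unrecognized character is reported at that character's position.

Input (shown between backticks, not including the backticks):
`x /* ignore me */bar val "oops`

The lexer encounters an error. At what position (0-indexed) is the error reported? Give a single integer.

pos=0: emit ID 'x' (now at pos=1)
pos=2: enter COMMENT mode (saw '/*')
exit COMMENT mode (now at pos=17)
pos=17: emit ID 'bar' (now at pos=20)
pos=21: emit ID 'val' (now at pos=24)
pos=25: enter STRING mode
pos=25: ERROR — unterminated string

Answer: 25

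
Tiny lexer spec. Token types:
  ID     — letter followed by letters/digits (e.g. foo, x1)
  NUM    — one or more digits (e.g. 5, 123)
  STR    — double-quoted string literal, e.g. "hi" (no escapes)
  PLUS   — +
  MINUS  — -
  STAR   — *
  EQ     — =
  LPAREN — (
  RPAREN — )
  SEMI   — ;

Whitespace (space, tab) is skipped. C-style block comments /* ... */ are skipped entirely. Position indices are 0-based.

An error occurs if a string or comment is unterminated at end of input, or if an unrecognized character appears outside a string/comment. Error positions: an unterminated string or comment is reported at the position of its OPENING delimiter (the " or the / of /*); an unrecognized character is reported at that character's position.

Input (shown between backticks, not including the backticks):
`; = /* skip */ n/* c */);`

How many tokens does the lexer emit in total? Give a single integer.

Answer: 5

Derivation:
pos=0: emit SEMI ';'
pos=2: emit EQ '='
pos=4: enter COMMENT mode (saw '/*')
exit COMMENT mode (now at pos=14)
pos=15: emit ID 'n' (now at pos=16)
pos=16: enter COMMENT mode (saw '/*')
exit COMMENT mode (now at pos=23)
pos=23: emit RPAREN ')'
pos=24: emit SEMI ';'
DONE. 5 tokens: [SEMI, EQ, ID, RPAREN, SEMI]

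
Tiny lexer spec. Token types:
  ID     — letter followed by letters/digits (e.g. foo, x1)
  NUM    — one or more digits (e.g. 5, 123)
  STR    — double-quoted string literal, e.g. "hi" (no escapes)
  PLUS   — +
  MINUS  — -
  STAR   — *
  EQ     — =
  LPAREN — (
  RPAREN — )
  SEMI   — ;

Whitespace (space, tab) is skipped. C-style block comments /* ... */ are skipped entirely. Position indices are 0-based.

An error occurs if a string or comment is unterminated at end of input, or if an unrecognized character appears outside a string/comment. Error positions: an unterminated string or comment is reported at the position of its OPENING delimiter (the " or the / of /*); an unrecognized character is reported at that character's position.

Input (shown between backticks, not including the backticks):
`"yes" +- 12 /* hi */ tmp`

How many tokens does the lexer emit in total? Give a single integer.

Answer: 5

Derivation:
pos=0: enter STRING mode
pos=0: emit STR "yes" (now at pos=5)
pos=6: emit PLUS '+'
pos=7: emit MINUS '-'
pos=9: emit NUM '12' (now at pos=11)
pos=12: enter COMMENT mode (saw '/*')
exit COMMENT mode (now at pos=20)
pos=21: emit ID 'tmp' (now at pos=24)
DONE. 5 tokens: [STR, PLUS, MINUS, NUM, ID]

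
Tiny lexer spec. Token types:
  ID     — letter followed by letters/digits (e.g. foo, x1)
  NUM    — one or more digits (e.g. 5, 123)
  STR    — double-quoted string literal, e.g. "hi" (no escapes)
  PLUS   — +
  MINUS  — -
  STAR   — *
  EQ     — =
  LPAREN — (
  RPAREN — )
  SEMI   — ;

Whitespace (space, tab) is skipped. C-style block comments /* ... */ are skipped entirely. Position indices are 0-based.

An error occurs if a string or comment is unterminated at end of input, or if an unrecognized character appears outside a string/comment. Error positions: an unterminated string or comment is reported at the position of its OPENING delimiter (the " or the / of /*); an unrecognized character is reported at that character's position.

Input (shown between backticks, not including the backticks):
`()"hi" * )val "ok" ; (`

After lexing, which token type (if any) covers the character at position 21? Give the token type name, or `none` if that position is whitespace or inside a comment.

pos=0: emit LPAREN '('
pos=1: emit RPAREN ')'
pos=2: enter STRING mode
pos=2: emit STR "hi" (now at pos=6)
pos=7: emit STAR '*'
pos=9: emit RPAREN ')'
pos=10: emit ID 'val' (now at pos=13)
pos=14: enter STRING mode
pos=14: emit STR "ok" (now at pos=18)
pos=19: emit SEMI ';'
pos=21: emit LPAREN '('
DONE. 9 tokens: [LPAREN, RPAREN, STR, STAR, RPAREN, ID, STR, SEMI, LPAREN]
Position 21: char is '(' -> LPAREN

Answer: LPAREN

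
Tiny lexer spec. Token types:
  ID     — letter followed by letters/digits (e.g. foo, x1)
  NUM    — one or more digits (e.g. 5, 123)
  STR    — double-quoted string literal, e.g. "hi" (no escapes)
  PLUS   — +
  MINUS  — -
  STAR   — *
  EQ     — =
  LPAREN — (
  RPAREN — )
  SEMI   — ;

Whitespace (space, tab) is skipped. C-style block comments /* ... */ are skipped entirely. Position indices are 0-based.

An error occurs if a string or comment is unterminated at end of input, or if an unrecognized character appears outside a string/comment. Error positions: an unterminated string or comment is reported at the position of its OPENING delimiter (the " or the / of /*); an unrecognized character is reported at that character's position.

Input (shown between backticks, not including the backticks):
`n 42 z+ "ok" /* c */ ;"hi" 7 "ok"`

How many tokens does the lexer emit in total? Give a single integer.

Answer: 9

Derivation:
pos=0: emit ID 'n' (now at pos=1)
pos=2: emit NUM '42' (now at pos=4)
pos=5: emit ID 'z' (now at pos=6)
pos=6: emit PLUS '+'
pos=8: enter STRING mode
pos=8: emit STR "ok" (now at pos=12)
pos=13: enter COMMENT mode (saw '/*')
exit COMMENT mode (now at pos=20)
pos=21: emit SEMI ';'
pos=22: enter STRING mode
pos=22: emit STR "hi" (now at pos=26)
pos=27: emit NUM '7' (now at pos=28)
pos=29: enter STRING mode
pos=29: emit STR "ok" (now at pos=33)
DONE. 9 tokens: [ID, NUM, ID, PLUS, STR, SEMI, STR, NUM, STR]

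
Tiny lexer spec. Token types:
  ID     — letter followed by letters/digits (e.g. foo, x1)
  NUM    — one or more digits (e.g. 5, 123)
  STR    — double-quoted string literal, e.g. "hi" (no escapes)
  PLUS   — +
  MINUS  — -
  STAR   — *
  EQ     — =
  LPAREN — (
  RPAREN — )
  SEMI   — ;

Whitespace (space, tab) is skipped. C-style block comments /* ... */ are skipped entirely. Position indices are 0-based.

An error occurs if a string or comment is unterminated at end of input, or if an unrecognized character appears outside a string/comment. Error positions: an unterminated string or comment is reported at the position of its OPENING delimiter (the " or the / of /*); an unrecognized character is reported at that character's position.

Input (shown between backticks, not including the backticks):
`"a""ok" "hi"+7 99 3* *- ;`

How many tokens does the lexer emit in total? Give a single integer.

Answer: 11

Derivation:
pos=0: enter STRING mode
pos=0: emit STR "a" (now at pos=3)
pos=3: enter STRING mode
pos=3: emit STR "ok" (now at pos=7)
pos=8: enter STRING mode
pos=8: emit STR "hi" (now at pos=12)
pos=12: emit PLUS '+'
pos=13: emit NUM '7' (now at pos=14)
pos=15: emit NUM '99' (now at pos=17)
pos=18: emit NUM '3' (now at pos=19)
pos=19: emit STAR '*'
pos=21: emit STAR '*'
pos=22: emit MINUS '-'
pos=24: emit SEMI ';'
DONE. 11 tokens: [STR, STR, STR, PLUS, NUM, NUM, NUM, STAR, STAR, MINUS, SEMI]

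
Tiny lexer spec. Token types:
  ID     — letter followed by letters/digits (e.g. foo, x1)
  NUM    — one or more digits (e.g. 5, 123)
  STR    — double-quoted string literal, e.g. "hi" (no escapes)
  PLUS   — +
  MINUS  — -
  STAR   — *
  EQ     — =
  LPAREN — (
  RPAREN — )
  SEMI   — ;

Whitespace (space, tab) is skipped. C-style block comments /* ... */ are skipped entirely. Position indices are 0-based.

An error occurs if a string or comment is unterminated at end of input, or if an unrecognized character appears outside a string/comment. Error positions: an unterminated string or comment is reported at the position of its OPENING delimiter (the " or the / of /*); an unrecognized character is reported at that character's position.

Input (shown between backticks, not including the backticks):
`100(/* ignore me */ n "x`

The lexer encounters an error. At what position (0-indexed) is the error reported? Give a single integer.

Answer: 22

Derivation:
pos=0: emit NUM '100' (now at pos=3)
pos=3: emit LPAREN '('
pos=4: enter COMMENT mode (saw '/*')
exit COMMENT mode (now at pos=19)
pos=20: emit ID 'n' (now at pos=21)
pos=22: enter STRING mode
pos=22: ERROR — unterminated string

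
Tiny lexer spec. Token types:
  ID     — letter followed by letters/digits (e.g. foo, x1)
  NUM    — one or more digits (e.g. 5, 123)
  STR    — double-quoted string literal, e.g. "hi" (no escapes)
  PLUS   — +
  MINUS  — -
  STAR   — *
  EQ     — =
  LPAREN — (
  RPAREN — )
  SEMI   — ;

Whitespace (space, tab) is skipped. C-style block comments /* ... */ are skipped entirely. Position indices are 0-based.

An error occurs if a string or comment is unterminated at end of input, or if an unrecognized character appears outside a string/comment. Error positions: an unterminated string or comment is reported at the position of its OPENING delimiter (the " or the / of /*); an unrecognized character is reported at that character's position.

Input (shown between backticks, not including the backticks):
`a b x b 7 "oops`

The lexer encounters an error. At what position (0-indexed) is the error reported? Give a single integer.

Answer: 10

Derivation:
pos=0: emit ID 'a' (now at pos=1)
pos=2: emit ID 'b' (now at pos=3)
pos=4: emit ID 'x' (now at pos=5)
pos=6: emit ID 'b' (now at pos=7)
pos=8: emit NUM '7' (now at pos=9)
pos=10: enter STRING mode
pos=10: ERROR — unterminated string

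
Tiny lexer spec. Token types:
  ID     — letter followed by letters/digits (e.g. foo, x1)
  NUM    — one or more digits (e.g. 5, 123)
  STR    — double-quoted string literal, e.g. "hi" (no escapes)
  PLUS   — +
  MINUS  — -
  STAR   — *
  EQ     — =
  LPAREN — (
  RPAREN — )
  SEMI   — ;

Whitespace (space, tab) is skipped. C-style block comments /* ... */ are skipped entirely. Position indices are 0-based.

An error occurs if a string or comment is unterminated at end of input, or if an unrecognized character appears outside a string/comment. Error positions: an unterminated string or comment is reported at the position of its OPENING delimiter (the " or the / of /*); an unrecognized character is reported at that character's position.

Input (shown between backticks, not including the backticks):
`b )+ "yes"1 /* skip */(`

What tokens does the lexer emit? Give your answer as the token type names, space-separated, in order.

Answer: ID RPAREN PLUS STR NUM LPAREN

Derivation:
pos=0: emit ID 'b' (now at pos=1)
pos=2: emit RPAREN ')'
pos=3: emit PLUS '+'
pos=5: enter STRING mode
pos=5: emit STR "yes" (now at pos=10)
pos=10: emit NUM '1' (now at pos=11)
pos=12: enter COMMENT mode (saw '/*')
exit COMMENT mode (now at pos=22)
pos=22: emit LPAREN '('
DONE. 6 tokens: [ID, RPAREN, PLUS, STR, NUM, LPAREN]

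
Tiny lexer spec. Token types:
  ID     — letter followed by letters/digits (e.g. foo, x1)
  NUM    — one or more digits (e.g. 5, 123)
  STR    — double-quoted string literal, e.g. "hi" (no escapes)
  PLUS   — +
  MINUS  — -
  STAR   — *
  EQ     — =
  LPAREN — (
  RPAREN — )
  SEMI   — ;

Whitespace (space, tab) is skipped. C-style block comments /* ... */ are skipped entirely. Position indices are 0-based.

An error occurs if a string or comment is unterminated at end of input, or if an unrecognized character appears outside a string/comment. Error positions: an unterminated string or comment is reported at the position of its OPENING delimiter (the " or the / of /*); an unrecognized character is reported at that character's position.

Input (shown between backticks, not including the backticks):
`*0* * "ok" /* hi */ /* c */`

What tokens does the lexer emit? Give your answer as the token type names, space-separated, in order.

Answer: STAR NUM STAR STAR STR

Derivation:
pos=0: emit STAR '*'
pos=1: emit NUM '0' (now at pos=2)
pos=2: emit STAR '*'
pos=4: emit STAR '*'
pos=6: enter STRING mode
pos=6: emit STR "ok" (now at pos=10)
pos=11: enter COMMENT mode (saw '/*')
exit COMMENT mode (now at pos=19)
pos=20: enter COMMENT mode (saw '/*')
exit COMMENT mode (now at pos=27)
DONE. 5 tokens: [STAR, NUM, STAR, STAR, STR]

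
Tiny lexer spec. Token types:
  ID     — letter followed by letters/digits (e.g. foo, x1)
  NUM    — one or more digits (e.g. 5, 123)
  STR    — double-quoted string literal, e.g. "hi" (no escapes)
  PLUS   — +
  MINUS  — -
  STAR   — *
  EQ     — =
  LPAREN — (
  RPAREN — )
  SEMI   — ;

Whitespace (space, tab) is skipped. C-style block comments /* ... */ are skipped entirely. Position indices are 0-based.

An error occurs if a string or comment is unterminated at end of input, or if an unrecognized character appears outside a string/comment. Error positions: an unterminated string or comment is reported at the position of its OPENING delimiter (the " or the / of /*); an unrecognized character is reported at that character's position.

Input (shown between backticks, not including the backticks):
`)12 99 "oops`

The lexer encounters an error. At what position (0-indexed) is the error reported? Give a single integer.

Answer: 7

Derivation:
pos=0: emit RPAREN ')'
pos=1: emit NUM '12' (now at pos=3)
pos=4: emit NUM '99' (now at pos=6)
pos=7: enter STRING mode
pos=7: ERROR — unterminated string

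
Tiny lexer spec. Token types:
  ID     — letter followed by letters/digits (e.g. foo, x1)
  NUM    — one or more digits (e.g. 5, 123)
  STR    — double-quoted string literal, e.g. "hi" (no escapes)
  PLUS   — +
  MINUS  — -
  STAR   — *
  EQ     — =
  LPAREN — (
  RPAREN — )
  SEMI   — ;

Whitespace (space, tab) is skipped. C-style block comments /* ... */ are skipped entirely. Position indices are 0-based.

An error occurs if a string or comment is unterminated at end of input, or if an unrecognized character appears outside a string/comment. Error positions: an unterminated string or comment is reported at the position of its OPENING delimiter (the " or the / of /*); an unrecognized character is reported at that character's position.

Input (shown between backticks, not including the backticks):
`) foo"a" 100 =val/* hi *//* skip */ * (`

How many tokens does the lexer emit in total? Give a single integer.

pos=0: emit RPAREN ')'
pos=2: emit ID 'foo' (now at pos=5)
pos=5: enter STRING mode
pos=5: emit STR "a" (now at pos=8)
pos=9: emit NUM '100' (now at pos=12)
pos=13: emit EQ '='
pos=14: emit ID 'val' (now at pos=17)
pos=17: enter COMMENT mode (saw '/*')
exit COMMENT mode (now at pos=25)
pos=25: enter COMMENT mode (saw '/*')
exit COMMENT mode (now at pos=35)
pos=36: emit STAR '*'
pos=38: emit LPAREN '('
DONE. 8 tokens: [RPAREN, ID, STR, NUM, EQ, ID, STAR, LPAREN]

Answer: 8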